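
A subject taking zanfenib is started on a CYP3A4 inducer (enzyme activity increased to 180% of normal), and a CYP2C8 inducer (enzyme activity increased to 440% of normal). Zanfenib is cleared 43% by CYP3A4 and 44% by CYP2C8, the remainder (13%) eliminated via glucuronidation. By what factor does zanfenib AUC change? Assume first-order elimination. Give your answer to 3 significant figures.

CYP3A4: 0.43 × 1.8 = 0.774
CYP2C8: 0.44 × 4.4 = 1.936
Other: 0.13 (unchanged)
Relative clearance = 0.774 + 1.936 + 0.13 = 2.84.
Because AUC varies inversely with clearance, the combined effect is 1 / 2.84 = 0.352.

0.352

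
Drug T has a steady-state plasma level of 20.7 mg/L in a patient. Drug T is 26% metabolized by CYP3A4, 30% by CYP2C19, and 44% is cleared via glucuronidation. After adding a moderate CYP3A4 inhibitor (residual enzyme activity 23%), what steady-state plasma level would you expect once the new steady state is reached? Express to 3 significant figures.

25.9 mg/L

The CYP3A4 pathway (26% of clearance) is reduced to 0.23× activity: 0.26 × 0.23 = 0.0598.
CYP2C19 (30%) and the residual 44% are unaffected.
Relative clearance = 0.0598 + 0.3 + 0.44 = 0.7998.
New steady-state plasma level = baseline ÷ relative clearance = 20.7 / 0.7998 = 25.9 mg/L.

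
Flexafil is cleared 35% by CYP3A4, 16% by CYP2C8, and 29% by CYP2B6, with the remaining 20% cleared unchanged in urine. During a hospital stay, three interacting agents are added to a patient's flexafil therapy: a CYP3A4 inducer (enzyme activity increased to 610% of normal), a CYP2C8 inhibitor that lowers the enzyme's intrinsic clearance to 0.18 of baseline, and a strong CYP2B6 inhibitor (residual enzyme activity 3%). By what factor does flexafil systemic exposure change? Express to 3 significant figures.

0.421

The CYP3A4 pathway (35% of clearance) increases to 6.1× activity: 0.35 × 6.1 = 2.135.
The CYP2C8 pathway (16% of clearance) is reduced to 0.18× activity: 0.16 × 0.18 = 0.0288.
The CYP2B6 pathway (29% of clearance) is reduced to 0.03× activity: 0.29 × 0.03 = 0.0087.
The remaining 20% of clearance is unaffected.
New clearance relative to baseline: 2.135 + 0.0288 + 0.0087 + 0.2 = 2.3725.
Net systemic exposure ratio = 1 / 2.3725 = 0.421.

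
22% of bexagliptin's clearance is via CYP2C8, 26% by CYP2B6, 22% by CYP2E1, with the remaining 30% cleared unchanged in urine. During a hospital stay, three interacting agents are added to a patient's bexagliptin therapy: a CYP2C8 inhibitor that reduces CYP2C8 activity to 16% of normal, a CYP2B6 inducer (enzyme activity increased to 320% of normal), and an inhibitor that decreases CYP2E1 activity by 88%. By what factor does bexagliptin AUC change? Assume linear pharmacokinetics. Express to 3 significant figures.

The CYP2C8 pathway (22% of clearance) falls to 0.16× activity: 0.22 × 0.16 = 0.0352.
The CYP2B6 pathway (26% of clearance) rises to 3.2× activity: 0.26 × 3.2 = 0.832.
The CYP2E1 pathway (22% of clearance) drops to 0.12× activity: 0.22 × 0.12 = 0.0264.
Non-CYP routes (30%) are unchanged.
Relative clearance = 0.0352 + 0.832 + 0.0264 + 0.3 = 1.1936.
Net AUC ratio = 1 / 1.1936 = 0.838.

0.838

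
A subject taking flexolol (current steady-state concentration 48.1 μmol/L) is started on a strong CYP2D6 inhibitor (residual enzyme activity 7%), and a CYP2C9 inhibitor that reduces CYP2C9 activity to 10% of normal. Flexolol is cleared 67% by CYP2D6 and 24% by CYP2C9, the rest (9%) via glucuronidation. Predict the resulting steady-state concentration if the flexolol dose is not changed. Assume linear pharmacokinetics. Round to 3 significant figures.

299 μmol/L

The CYP2D6 pathway (67% of clearance) is reduced to 0.07× activity: 0.67 × 0.07 = 0.0469.
The CYP2C9 pathway (24% of clearance) is reduced to 0.1× activity: 0.24 × 0.1 = 0.024.
The remaining 9% of clearance is unaffected.
New clearance relative to baseline: 0.0469 + 0.024 + 0.09 = 0.1609.
Steady-state concentration ∝ 1/CL: new value = 48.1 / 0.1609 = 299 μmol/L.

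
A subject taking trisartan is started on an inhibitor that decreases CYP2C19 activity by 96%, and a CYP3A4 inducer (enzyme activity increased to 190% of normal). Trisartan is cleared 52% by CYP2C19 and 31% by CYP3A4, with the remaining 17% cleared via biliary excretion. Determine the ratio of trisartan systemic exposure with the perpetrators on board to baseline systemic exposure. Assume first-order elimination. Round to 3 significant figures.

The CYP2C19 pathway (52% of clearance) is reduced to 0.04× activity: 0.52 × 0.04 = 0.0208.
The CYP3A4 pathway (31% of clearance) is boosted to 1.9× activity: 0.31 × 1.9 = 0.589.
Non-CYP routes (17%) are unchanged.
CL_new/CL_old = 0.0208 + 0.589 + 0.17 = 0.7798.
Because systemic exposure varies inversely with clearance, the combined effect is 1 / 0.7798 = 1.28.

1.28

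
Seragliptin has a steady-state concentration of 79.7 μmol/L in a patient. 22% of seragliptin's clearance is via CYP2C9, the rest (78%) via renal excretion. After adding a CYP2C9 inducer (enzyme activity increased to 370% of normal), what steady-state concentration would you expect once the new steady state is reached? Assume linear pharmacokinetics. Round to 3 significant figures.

The CYP2C9 pathway (22% of clearance) increases to 3.7× activity: 0.22 × 3.7 = 0.814.
The remaining 78% of clearance is unaffected.
New clearance relative to baseline: 0.814 + 0.78 = 1.594.
New steady-state concentration = baseline ÷ relative clearance = 79.7 / 1.594 = 50.0 μmol/L.

50.0 μmol/L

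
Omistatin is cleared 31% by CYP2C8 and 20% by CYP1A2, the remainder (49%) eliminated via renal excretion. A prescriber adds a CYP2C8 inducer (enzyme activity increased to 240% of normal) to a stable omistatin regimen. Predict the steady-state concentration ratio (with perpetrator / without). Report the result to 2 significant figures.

0.70

The CYP2C8 pathway (31% of clearance) increases to 2.4× activity: 0.31 × 2.4 = 0.744.
CYP1A2 (20%) and the residual 49% are unaffected.
CL_new/CL_old = 0.744 + 0.2 + 0.49 = 1.434.
Steady-state concentration is inversely proportional to clearance, so the fold-change is 1 / 1.434 = 0.70.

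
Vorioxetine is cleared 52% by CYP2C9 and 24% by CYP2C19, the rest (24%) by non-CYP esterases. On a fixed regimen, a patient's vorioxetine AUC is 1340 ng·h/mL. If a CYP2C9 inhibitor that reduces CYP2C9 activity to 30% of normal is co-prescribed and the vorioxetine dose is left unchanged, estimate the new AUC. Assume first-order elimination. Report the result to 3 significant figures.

The CYP2C9 pathway (52% of clearance) falls to 0.3× activity: 0.52 × 0.3 = 0.156.
CYP2C19 (24%) and the residual 24% are unaffected.
Relative clearance = 0.156 + 0.24 + 0.24 = 0.636.
AUC ∝ 1/CL, so new value = 1340 / 0.636 = 2.11 × 10³ ng·h/mL.

2.11 × 10³ ng·h/mL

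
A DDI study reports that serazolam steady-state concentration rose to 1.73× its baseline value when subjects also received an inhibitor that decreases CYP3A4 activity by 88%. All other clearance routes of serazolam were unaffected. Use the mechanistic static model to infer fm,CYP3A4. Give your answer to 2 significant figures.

Call the CYP3A4 fraction fm. After the interaction, CL_new/CL_old = fm × 0.12 + (1 − fm).
Steady-state concentration ratio = 1 / (new CL fraction), so new CL fraction = 1 / 1.73 = 0.578.
fm × 0.12 + 1 − fm = 0.578  ⇒  fm × (0.12 − 1) = −0.422  ⇒  fm = 0.48.

0.48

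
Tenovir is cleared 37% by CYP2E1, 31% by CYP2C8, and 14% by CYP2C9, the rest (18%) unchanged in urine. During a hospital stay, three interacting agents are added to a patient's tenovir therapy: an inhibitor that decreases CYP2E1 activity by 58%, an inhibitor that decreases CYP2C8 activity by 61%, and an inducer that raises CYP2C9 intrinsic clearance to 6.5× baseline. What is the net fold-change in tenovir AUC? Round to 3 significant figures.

CYP2E1: 0.37 × 0.42 = 0.1554
CYP2C8: 0.31 × 0.39 = 0.1209
CYP2C9: 0.14 × 6.5 = 0.91
Other: 0.18 (unchanged)
CL_new/CL_old = 0.1554 + 0.1209 + 0.91 + 0.18 = 1.3663.
Because AUC varies inversely with clearance, the combined effect is 1 / 1.3663 = 0.732.

0.732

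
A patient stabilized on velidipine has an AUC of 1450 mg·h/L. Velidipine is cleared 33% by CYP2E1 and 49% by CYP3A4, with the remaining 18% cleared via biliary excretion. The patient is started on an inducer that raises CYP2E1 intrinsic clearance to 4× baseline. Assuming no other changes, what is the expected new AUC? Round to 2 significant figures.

The CYP2E1 pathway (33% of clearance) rises to 4× activity: 0.33 × 4 = 1.32.
CYP3A4 (49%) and the residual 18% are unaffected.
Relative clearance = 1.32 + 0.49 + 0.18 = 1.99.
AUC ∝ 1/CL, so new value = 1450 / 1.99 = 7.3 × 10² mg·h/L.

7.3 × 10² mg·h/L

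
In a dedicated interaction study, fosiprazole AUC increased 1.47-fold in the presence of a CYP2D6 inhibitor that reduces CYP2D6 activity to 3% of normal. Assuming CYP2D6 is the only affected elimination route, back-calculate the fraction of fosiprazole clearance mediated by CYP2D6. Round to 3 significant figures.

CL'/CL = 1 / 1.47 = 0.6803
0.03·fm + (1 − fm) = 0.6803
fm = (0.6803 − 1) / (0.03 − 1) = 0.330

0.330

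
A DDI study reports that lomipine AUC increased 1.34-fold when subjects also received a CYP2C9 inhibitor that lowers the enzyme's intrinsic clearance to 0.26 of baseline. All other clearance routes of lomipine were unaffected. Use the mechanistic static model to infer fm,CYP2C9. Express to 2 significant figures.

CL'/CL = 1 / 1.34 = 0.7463
0.26·fm + (1 − fm) = 0.7463
fm = (0.7463 − 1) / (0.26 − 1) = 0.34

0.34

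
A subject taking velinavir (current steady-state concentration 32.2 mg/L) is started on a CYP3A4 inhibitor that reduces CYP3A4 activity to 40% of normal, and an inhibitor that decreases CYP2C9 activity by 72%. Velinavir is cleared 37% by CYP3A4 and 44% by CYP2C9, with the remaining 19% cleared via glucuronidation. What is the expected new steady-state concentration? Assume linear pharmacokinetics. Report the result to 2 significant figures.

The CYP3A4 pathway (37% of clearance) drops to 0.4× activity: 0.37 × 0.4 = 0.148.
The CYP2C9 pathway (44% of clearance) falls to 0.28× activity: 0.44 × 0.28 = 0.1232.
Non-CYP routes (19%) are unchanged.
New clearance relative to baseline: 0.148 + 0.1232 + 0.19 = 0.4612.
Steady-state concentration ∝ 1/CL: new value = 32.2 / 0.4612 = 70 mg/L.

70 mg/L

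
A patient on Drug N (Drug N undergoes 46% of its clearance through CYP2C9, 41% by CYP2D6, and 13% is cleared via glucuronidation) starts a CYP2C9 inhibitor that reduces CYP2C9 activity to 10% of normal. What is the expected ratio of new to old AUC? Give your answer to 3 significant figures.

1.71

The CYP2C9 pathway (46% of clearance) falls to 0.1× activity: 0.46 × 0.1 = 0.046.
CYP2D6 (41%) and the residual 13% are unaffected.
CL_new/CL_old = 0.046 + 0.41 + 0.13 = 0.586.
Since AUC ∝ 1/CL, the ratio is 1 / 0.586 = 1.71.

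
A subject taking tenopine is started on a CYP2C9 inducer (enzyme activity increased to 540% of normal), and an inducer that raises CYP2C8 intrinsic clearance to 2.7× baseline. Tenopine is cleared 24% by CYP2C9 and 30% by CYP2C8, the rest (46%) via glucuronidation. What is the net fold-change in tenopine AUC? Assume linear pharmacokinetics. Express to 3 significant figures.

The CYP2C9 pathway (24% of clearance) increases to 5.4× activity: 0.24 × 5.4 = 1.296.
The CYP2C8 pathway (30% of clearance) rises to 2.7× activity: 0.3 × 2.7 = 0.81.
Non-CYP routes (46%) are unchanged.
Relative clearance = 1.296 + 0.81 + 0.46 = 2.566.
AUC ∝ 1/CL: fold-change = 1 / 2.566 = 0.390.

0.390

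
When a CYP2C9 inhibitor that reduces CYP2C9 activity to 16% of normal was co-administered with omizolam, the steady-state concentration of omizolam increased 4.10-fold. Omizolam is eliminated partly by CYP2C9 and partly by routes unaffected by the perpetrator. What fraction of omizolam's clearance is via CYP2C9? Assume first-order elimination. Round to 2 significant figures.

CL'/CL = 1 / 4.10 = 0.2439
0.16·fm + (1 − fm) = 0.2439
fm = (0.2439 − 1) / (0.16 − 1) = 0.90

0.90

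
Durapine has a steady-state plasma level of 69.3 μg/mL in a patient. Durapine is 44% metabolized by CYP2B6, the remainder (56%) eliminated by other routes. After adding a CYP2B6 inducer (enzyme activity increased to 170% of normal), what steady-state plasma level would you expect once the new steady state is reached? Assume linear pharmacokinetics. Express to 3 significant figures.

The CYP2B6 pathway (44% of clearance) rises to 1.7× activity: 0.44 × 1.7 = 0.748.
The remaining 56% of clearance is unaffected.
New clearance relative to baseline: 0.748 + 0.56 = 1.308.
With dosing unchanged, steady-state plasma level scales as 1/CL: 69.3 / 1.308 = 53.0 μg/mL.

53.0 μg/mL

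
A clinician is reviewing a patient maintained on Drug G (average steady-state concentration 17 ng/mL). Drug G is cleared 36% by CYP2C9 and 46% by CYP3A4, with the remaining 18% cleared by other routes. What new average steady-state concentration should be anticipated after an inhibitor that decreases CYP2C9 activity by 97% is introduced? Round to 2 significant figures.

The CYP2C9 pathway (36% of clearance) falls to 0.03× activity: 0.36 × 0.03 = 0.0108.
CYP3A4 (46%) and the residual 18% are unaffected.
New clearance relative to baseline: 0.0108 + 0.46 + 0.18 = 0.6508.
With dosing unchanged, average steady-state concentration scales as 1/CL: 17 / 0.6508 = 26 ng/mL.

26 ng/mL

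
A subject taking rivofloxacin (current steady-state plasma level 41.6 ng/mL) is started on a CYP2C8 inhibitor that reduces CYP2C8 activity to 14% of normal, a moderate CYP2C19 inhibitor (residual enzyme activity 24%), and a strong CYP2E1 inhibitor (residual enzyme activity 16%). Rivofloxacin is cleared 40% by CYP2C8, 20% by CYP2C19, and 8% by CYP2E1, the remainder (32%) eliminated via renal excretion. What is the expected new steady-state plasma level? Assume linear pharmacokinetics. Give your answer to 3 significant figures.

95.2 ng/mL

CYP2C8: 0.4 × 0.14 = 0.056
CYP2C19: 0.2 × 0.24 = 0.048
CYP2E1: 0.08 × 0.16 = 0.0128
Other: 0.32 (unchanged)
Relative clearance = 0.056 + 0.048 + 0.0128 + 0.32 = 0.4368.
Dividing the baseline by the relative clearance: 41.6 / 0.4368 = 95.2 ng/mL.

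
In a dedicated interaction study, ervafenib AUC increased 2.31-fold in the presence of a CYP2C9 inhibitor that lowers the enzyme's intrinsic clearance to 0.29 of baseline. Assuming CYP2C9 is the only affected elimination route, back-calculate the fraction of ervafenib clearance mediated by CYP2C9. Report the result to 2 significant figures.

0.80

CL'/CL = 1 / 2.31 = 0.4329
0.29·fm + (1 − fm) = 0.4329
fm = (0.4329 − 1) / (0.29 − 1) = 0.80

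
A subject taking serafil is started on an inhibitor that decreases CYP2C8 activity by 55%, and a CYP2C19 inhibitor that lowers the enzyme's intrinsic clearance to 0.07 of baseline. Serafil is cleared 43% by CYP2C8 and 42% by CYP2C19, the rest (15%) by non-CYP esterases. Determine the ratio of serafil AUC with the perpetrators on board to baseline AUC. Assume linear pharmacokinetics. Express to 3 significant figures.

2.68

The CYP2C8 pathway (43% of clearance) drops to 0.45× activity: 0.43 × 0.45 = 0.1935.
The CYP2C19 pathway (42% of clearance) drops to 0.07× activity: 0.42 × 0.07 = 0.0294.
Non-CYP routes (15%) are unchanged.
Relative clearance = 0.1935 + 0.0294 + 0.15 = 0.3729.
Net AUC ratio = 1 / 0.3729 = 2.68.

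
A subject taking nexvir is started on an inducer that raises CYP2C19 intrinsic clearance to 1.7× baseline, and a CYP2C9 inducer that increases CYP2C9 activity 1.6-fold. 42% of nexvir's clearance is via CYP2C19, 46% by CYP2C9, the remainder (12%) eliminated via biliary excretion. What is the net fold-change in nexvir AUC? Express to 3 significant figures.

CYP2C19: 0.42 × 1.7 = 0.714
CYP2C9: 0.46 × 1.6 = 0.736
Other: 0.12 (unchanged)
Relative clearance = 0.714 + 0.736 + 0.12 = 1.57.
AUC ∝ 1/CL: fold-change = 1 / 1.57 = 0.637.

0.637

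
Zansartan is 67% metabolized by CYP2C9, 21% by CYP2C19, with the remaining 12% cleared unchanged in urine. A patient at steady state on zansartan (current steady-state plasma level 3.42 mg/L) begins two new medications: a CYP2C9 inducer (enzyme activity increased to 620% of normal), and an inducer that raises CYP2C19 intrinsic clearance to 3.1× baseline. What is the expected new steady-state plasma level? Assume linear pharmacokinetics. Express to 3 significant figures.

CYP2C9: 0.67 × 6.2 = 4.154
CYP2C19: 0.21 × 3.1 = 0.651
Other: 0.12 (unchanged)
Relative clearance = 4.154 + 0.651 + 0.12 = 4.925.
Dividing the baseline by the relative clearance: 3.42 / 4.925 = 0.694 mg/L.

0.694 mg/L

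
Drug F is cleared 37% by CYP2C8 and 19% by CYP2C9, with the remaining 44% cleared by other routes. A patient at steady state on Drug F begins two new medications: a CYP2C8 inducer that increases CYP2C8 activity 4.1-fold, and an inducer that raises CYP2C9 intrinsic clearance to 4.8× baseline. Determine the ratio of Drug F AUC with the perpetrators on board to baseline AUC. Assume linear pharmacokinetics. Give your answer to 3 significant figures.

The CYP2C8 pathway (37% of clearance) is boosted to 4.1× activity: 0.37 × 4.1 = 1.517.
The CYP2C9 pathway (19% of clearance) rises to 4.8× activity: 0.19 × 4.8 = 0.912.
The remaining 44% of clearance is unaffected.
Relative clearance = 1.517 + 0.912 + 0.44 = 2.869.
Because AUC varies inversely with clearance, the combined effect is 1 / 2.869 = 0.349.

0.349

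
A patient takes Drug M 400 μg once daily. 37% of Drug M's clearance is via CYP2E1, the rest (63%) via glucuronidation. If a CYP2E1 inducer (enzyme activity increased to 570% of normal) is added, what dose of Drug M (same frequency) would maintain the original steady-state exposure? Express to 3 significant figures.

1.10 × 10³ μg

The CYP2E1 pathway (37% of clearance) is boosted to 5.7× activity: 0.37 × 5.7 = 2.109.
Non-CYP routes (63%) are unchanged.
New clearance relative to baseline: 2.109 + 0.63 = 2.739.
Css,avg = (dose rate)/CL, so holding Css fixed requires dose ∝ CL: 400 × 2.739 = 1.10 × 10³ μg.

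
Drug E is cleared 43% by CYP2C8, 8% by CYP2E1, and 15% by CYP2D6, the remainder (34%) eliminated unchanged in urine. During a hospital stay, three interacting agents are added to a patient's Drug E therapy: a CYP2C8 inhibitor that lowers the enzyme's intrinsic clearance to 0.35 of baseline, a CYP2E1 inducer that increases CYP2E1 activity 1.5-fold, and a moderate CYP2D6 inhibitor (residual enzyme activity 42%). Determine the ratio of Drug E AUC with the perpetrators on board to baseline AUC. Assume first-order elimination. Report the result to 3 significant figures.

The CYP2C8 pathway (43% of clearance) drops to 0.35× activity: 0.43 × 0.35 = 0.1505.
The CYP2E1 pathway (8% of clearance) increases to 1.5× activity: 0.08 × 1.5 = 0.12.
The CYP2D6 pathway (15% of clearance) is reduced to 0.42× activity: 0.15 × 0.42 = 0.063.
Non-CYP routes (34%) are unchanged.
New clearance relative to baseline: 0.1505 + 0.12 + 0.063 + 0.34 = 0.6735.
AUC ∝ 1/CL: fold-change = 1 / 0.6735 = 1.48.

1.48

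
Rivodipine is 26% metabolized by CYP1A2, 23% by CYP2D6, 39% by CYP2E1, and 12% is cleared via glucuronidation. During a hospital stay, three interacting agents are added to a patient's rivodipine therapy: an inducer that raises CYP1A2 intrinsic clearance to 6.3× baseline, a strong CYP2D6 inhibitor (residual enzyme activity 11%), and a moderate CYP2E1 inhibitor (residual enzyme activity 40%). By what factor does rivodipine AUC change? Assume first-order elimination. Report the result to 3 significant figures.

0.516

The CYP1A2 pathway (26% of clearance) is boosted to 6.3× activity: 0.26 × 6.3 = 1.638.
The CYP2D6 pathway (23% of clearance) is reduced to 0.11× activity: 0.23 × 0.11 = 0.0253.
The CYP2E1 pathway (39% of clearance) falls to 0.4× activity: 0.39 × 0.4 = 0.156.
The remaining 12% of clearance is unaffected.
Relative clearance = 1.638 + 0.0253 + 0.156 + 0.12 = 1.9393.
AUC ∝ 1/CL: fold-change = 1 / 1.9393 = 0.516.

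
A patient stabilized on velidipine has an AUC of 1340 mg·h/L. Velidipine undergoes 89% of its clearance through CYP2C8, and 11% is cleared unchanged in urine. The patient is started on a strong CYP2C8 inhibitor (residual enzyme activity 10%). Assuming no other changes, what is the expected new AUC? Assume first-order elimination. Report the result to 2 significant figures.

6.7 × 10³ mg·h/L

The CYP2C8 pathway (89% of clearance) falls to 0.1× activity: 0.89 × 0.1 = 0.089.
The remaining 11% of clearance is unaffected.
New clearance relative to baseline: 0.089 + 0.11 = 0.199.
AUC ∝ 1/CL, so new value = 1340 / 0.199 = 6.7 × 10³ mg·h/L.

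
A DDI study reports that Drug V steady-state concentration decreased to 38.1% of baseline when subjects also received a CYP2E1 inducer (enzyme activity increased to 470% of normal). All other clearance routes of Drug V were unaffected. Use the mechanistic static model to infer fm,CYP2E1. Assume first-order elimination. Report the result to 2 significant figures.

0.44

Let fm be the CYP2E1 fraction. New clearance relative to baseline = fm × 4.7 + (1 − fm).
Steady-state concentration ratio = 1 / (new CL fraction), so new CL fraction = 1 / 0.381 = 2.625.
fm × 4.7 + 1 − fm = 2.625  ⇒  fm × (4.7 − 1) = 1.625  ⇒  fm = 0.44.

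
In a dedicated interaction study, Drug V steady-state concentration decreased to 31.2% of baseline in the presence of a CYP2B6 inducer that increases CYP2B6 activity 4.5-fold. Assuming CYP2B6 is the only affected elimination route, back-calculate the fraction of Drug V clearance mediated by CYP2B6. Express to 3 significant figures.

0.630

Let x = fm,CYP2B6. Because steady-state concentration ∝ 1/CL, relative clearance rose to 1/0.312 = 3.205.
Setting x·4.5 + (1 − x) = 3.205 and solving: x = (3.205 − 1)/(4.5 − 1) = 0.630.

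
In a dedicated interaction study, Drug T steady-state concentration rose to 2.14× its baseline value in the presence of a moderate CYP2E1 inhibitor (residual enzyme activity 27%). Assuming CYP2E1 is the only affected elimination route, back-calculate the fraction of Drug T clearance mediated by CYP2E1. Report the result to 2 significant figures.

0.73

Call the CYP2E1 fraction fm. After the interaction, CL_new/CL_old = fm × 0.27 + (1 − fm).
Steady-state concentration ratio = 1 / (new CL fraction), so new CL fraction = 1 / 2.14 = 0.4673.
fm × 0.27 + 1 − fm = 0.4673  ⇒  fm × (0.27 − 1) = −0.5327  ⇒  fm = 0.73.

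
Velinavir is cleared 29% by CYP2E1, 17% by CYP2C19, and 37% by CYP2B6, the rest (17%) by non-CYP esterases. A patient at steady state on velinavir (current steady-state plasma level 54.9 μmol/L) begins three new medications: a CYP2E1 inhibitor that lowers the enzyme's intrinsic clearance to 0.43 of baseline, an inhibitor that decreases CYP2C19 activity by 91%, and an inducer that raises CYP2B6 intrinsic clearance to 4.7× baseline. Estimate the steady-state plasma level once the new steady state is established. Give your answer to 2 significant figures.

The CYP2E1 pathway (29% of clearance) is reduced to 0.43× activity: 0.29 × 0.43 = 0.1247.
The CYP2C19 pathway (17% of clearance) drops to 0.09× activity: 0.17 × 0.09 = 0.0153.
The CYP2B6 pathway (37% of clearance) increases to 4.7× activity: 0.37 × 4.7 = 1.739.
The remaining 17% of clearance is unaffected.
New clearance relative to baseline: 0.1247 + 0.0153 + 1.739 + 0.17 = 2.049.
Steady-state plasma level ∝ 1/CL: new value = 54.9 / 2.049 = 27 μmol/L.

27 μmol/L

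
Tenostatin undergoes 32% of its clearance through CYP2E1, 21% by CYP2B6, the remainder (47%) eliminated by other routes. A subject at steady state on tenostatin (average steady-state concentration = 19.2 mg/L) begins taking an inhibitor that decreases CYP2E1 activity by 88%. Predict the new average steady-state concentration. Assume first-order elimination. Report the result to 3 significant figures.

26.7 mg/L

The CYP2E1 pathway (32% of clearance) drops to 0.12× activity: 0.32 × 0.12 = 0.0384.
CYP2B6 (21%) and the residual 47% are unaffected.
CL_new/CL_old = 0.0384 + 0.21 + 0.47 = 0.7184.
Average steady-state concentration ∝ 1/CL, so new value = 19.2 / 0.7184 = 26.7 mg/L.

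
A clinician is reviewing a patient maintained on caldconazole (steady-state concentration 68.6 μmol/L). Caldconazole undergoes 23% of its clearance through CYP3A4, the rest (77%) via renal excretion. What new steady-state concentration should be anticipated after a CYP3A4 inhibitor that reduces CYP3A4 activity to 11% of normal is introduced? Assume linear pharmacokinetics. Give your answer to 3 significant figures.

CYP3A4: 0.23 × 0.11 = 0.0253
Other: 0.77 (unchanged)
New clearance relative to baseline: 0.0253 + 0.77 = 0.7953.
With dosing unchanged, steady-state concentration scales as 1/CL: 68.6 / 0.7953 = 86.3 μmol/L.

86.3 μmol/L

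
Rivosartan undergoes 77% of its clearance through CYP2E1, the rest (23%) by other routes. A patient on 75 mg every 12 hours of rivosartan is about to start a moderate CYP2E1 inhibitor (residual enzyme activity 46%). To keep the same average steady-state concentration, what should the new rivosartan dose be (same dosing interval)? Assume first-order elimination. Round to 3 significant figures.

CYP2E1: 0.77 × 0.46 = 0.3542
Other: 0.23 (unchanged)
Relative clearance = 0.3542 + 0.23 = 0.5842.
Css,avg = (dose rate)/CL, so holding Css fixed requires dose ∝ CL: 75 × 0.5842 = 43.8 mg.

43.8 mg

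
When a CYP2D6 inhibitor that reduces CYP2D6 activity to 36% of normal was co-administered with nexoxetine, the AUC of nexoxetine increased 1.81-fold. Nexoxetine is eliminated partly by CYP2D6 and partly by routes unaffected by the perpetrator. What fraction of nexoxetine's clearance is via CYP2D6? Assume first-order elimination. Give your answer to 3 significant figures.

0.699

CL'/CL = 1 / 1.81 = 0.5525
0.36·fm + (1 − fm) = 0.5525
fm = (0.5525 − 1) / (0.36 − 1) = 0.699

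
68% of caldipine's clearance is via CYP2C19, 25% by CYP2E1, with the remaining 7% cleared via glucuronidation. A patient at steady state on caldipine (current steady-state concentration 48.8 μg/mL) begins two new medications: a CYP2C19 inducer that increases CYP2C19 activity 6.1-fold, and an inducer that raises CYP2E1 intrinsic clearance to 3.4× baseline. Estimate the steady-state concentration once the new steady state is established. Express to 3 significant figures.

9.63 μg/mL

The CYP2C19 pathway (68% of clearance) increases to 6.1× activity: 0.68 × 6.1 = 4.148.
The CYP2E1 pathway (25% of clearance) is boosted to 3.4× activity: 0.25 × 3.4 = 0.85.
Non-CYP routes (7%) are unchanged.
New clearance relative to baseline: 4.148 + 0.85 + 0.07 = 5.068.
Dividing the baseline by the relative clearance: 48.8 / 5.068 = 9.63 μg/mL.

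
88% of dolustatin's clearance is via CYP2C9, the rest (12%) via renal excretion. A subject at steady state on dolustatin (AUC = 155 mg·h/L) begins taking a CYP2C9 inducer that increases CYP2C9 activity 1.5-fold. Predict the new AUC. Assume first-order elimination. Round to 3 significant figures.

The CYP2C9 pathway (88% of clearance) rises to 1.5× activity: 0.88 × 1.5 = 1.32.
Non-CYP routes (12%) are unchanged.
New clearance relative to baseline: 1.32 + 0.12 = 1.44.
With dosing unchanged, AUC scales as 1/CL: 155 / 1.44 = 108 mg·h/L.

108 mg·h/L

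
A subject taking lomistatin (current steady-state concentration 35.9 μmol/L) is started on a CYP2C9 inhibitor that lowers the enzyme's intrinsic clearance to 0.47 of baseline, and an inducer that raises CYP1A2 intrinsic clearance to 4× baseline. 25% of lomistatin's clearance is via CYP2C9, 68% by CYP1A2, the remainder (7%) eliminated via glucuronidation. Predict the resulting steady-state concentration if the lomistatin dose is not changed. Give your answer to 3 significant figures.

12.3 μmol/L

The CYP2C9 pathway (25% of clearance) drops to 0.47× activity: 0.25 × 0.47 = 0.1175.
The CYP1A2 pathway (68% of clearance) rises to 4× activity: 0.68 × 4 = 2.72.
The remaining 7% of clearance is unaffected.
New clearance relative to baseline: 0.1175 + 2.72 + 0.07 = 2.9075.
Steady-state concentration ∝ 1/CL: new value = 35.9 / 2.9075 = 12.3 μmol/L.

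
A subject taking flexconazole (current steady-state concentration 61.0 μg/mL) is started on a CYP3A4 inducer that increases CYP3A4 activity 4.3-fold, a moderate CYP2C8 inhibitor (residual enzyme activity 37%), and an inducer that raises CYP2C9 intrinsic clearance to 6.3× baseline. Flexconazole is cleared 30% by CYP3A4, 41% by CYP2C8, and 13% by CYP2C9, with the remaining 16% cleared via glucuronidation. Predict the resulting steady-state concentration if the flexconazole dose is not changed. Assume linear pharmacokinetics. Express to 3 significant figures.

25.2 μg/mL

CYP3A4: 0.3 × 4.3 = 1.29
CYP2C8: 0.41 × 0.37 = 0.1517
CYP2C9: 0.13 × 6.3 = 0.819
Other: 0.16 (unchanged)
New clearance relative to baseline: 1.29 + 0.1517 + 0.819 + 0.16 = 2.4207.
New steady-state concentration = 61.0 / 2.4207 = 25.2 μg/mL (concentration scales inversely with clearance).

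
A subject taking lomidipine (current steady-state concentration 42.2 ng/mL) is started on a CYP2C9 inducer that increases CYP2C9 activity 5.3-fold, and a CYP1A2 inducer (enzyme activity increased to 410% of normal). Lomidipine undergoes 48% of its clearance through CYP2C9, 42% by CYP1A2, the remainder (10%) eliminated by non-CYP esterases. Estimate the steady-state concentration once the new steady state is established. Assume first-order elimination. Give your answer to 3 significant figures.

9.67 ng/mL

The CYP2C9 pathway (48% of clearance) is boosted to 5.3× activity: 0.48 × 5.3 = 2.544.
The CYP1A2 pathway (42% of clearance) rises to 4.1× activity: 0.42 × 4.1 = 1.722.
The remaining 10% of clearance is unaffected.
Relative clearance = 2.544 + 1.722 + 0.1 = 4.366.
Dividing the baseline by the relative clearance: 42.2 / 4.366 = 9.67 ng/mL.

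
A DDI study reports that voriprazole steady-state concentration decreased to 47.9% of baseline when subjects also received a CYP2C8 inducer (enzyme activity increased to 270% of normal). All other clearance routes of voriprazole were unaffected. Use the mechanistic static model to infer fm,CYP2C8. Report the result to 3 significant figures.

CL'/CL = 1 / 0.479 = 2.088
2.7·fm + (1 − fm) = 2.088
fm = (2.088 − 1) / (2.7 − 1) = 0.640

0.640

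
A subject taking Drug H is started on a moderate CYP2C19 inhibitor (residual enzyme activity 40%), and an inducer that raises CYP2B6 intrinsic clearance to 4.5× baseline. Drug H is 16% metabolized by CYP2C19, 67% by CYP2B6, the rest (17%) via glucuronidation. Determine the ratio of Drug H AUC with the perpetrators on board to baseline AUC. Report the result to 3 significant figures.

0.308

The CYP2C19 pathway (16% of clearance) drops to 0.4× activity: 0.16 × 0.4 = 0.064.
The CYP2B6 pathway (67% of clearance) is boosted to 4.5× activity: 0.67 × 4.5 = 3.015.
The remaining 17% of clearance is unaffected.
Relative clearance = 0.064 + 3.015 + 0.17 = 3.249.
Because AUC varies inversely with clearance, the combined effect is 1 / 3.249 = 0.308.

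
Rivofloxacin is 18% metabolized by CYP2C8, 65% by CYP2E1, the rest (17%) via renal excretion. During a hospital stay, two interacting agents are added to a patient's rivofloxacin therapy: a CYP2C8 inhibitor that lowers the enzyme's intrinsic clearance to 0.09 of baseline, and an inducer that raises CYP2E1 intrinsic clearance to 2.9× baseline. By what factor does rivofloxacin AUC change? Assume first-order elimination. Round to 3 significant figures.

CYP2C8: 0.18 × 0.09 = 0.0162
CYP2E1: 0.65 × 2.9 = 1.885
Other: 0.17 (unchanged)
New clearance relative to baseline: 0.0162 + 1.885 + 0.17 = 2.0712.
Because AUC varies inversely with clearance, the combined effect is 1 / 2.0712 = 0.483.

0.483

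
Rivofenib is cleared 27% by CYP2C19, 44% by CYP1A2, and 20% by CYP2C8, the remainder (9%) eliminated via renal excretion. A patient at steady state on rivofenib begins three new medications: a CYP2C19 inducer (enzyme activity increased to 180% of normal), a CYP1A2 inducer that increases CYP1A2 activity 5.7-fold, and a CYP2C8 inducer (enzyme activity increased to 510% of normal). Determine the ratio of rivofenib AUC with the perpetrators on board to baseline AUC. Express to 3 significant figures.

The CYP2C19 pathway (27% of clearance) rises to 1.8× activity: 0.27 × 1.8 = 0.486.
The CYP1A2 pathway (44% of clearance) is boosted to 5.7× activity: 0.44 × 5.7 = 2.508.
The CYP2C8 pathway (20% of clearance) is boosted to 5.1× activity: 0.2 × 5.1 = 1.02.
The remaining 9% of clearance is unaffected.
New clearance relative to baseline: 0.486 + 2.508 + 1.02 + 0.09 = 4.104.
Because AUC varies inversely with clearance, the combined effect is 1 / 4.104 = 0.244.

0.244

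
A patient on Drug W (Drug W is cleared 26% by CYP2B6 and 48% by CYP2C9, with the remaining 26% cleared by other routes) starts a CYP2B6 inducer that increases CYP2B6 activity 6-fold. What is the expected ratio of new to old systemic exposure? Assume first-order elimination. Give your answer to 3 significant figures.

The CYP2B6 pathway (26% of clearance) increases to 6× activity: 0.26 × 6 = 1.56.
CYP2C9 (48%) and the residual 26% are unaffected.
Relative clearance = 1.56 + 0.48 + 0.26 = 2.3.
Systemic exposure ratio = CL_old/CL_new = 1 / 2.3 = 0.435.

0.435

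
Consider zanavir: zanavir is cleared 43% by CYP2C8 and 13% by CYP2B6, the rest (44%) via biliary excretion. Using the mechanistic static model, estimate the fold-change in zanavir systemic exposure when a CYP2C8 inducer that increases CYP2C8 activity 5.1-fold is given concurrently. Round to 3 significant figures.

0.362

The CYP2C8 pathway (43% of clearance) rises to 5.1× activity: 0.43 × 5.1 = 2.193.
CYP2B6 (13%) and the residual 44% are unaffected.
Relative clearance = 2.193 + 0.13 + 0.44 = 2.763.
Since systemic exposure ∝ 1/CL, the ratio is 1 / 2.763 = 0.362.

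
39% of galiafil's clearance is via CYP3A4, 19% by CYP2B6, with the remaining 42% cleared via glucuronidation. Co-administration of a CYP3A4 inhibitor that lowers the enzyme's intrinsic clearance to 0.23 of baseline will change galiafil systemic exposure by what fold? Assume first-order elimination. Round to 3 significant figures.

1.43

The CYP3A4 pathway (39% of clearance) falls to 0.23× activity: 0.39 × 0.23 = 0.0897.
CYP2B6 (19%) and the residual 42% are unaffected.
CL_new/CL_old = 0.0897 + 0.19 + 0.42 = 0.6997.
Since systemic exposure ∝ 1/CL, the ratio is 1 / 0.6997 = 1.43.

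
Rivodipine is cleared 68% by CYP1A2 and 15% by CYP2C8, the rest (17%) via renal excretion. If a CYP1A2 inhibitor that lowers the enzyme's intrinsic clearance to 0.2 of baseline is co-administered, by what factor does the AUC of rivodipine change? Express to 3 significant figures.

2.19

CYP1A2: 0.68 × 0.2 = 0.136
CYP2C8: 0.15 (unchanged)
Other: 0.17 (unchanged)
CL_new/CL_old = 0.136 + 0.15 + 0.17 = 0.456.
AUC is inversely proportional to clearance, so the fold-change is 1 / 0.456 = 2.19.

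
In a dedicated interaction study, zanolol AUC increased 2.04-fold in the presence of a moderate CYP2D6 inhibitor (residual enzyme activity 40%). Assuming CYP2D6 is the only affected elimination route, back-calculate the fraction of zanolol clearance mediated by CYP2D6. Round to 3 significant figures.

CL'/CL = 1 / 2.04 = 0.4902
0.4·fm + (1 − fm) = 0.4902
fm = (0.4902 − 1) / (0.4 − 1) = 0.850

0.850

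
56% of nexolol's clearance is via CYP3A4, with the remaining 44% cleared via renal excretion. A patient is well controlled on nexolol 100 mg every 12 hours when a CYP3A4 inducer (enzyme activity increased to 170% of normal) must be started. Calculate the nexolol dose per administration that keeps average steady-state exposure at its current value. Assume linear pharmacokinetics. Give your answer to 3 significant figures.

139 mg

The CYP3A4 pathway (56% of clearance) increases to 1.7× activity: 0.56 × 1.7 = 0.952.
The remaining 44% of clearance is unaffected.
New clearance relative to baseline: 0.952 + 0.44 = 1.392.
Css,avg = (dose rate)/CL, so holding Css fixed requires dose ∝ CL: 100 × 1.392 = 139 mg.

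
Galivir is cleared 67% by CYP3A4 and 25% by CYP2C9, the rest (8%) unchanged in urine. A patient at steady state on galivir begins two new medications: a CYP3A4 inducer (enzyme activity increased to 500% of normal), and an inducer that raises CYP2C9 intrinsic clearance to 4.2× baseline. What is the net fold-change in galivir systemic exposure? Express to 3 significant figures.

0.223

CYP3A4: 0.67 × 5 = 3.35
CYP2C9: 0.25 × 4.2 = 1.05
Other: 0.08 (unchanged)
CL_new/CL_old = 3.35 + 1.05 + 0.08 = 4.48.
Because systemic exposure varies inversely with clearance, the combined effect is 1 / 4.48 = 0.223.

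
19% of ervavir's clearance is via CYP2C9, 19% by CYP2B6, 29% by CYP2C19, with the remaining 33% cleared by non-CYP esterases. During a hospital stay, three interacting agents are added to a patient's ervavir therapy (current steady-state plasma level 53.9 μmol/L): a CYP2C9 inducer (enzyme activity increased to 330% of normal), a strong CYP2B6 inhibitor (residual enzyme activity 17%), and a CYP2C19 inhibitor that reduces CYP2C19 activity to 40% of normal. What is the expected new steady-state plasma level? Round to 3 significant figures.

CYP2C9: 0.19 × 3.3 = 0.627
CYP2B6: 0.19 × 0.17 = 0.0323
CYP2C19: 0.29 × 0.4 = 0.116
Other: 0.33 (unchanged)
CL_new/CL_old = 0.627 + 0.0323 + 0.116 + 0.33 = 1.1053.
New steady-state plasma level = 53.9 / 1.1053 = 48.8 μmol/L (concentration scales inversely with clearance).

48.8 μmol/L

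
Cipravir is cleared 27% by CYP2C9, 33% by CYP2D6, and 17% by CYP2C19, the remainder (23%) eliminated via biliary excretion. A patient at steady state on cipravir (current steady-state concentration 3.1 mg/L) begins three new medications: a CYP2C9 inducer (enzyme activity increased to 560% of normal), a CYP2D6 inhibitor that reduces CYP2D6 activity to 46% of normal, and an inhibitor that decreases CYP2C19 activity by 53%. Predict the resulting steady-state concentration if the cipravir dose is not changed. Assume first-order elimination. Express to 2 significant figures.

The CYP2C9 pathway (27% of clearance) increases to 5.6× activity: 0.27 × 5.6 = 1.512.
The CYP2D6 pathway (33% of clearance) is reduced to 0.46× activity: 0.33 × 0.46 = 0.1518.
The CYP2C19 pathway (17% of clearance) falls to 0.47× activity: 0.17 × 0.47 = 0.0799.
The remaining 23% of clearance is unaffected.
CL_new/CL_old = 1.512 + 0.1518 + 0.0799 + 0.23 = 1.9737.
New steady-state concentration = 3.1 / 1.9737 = 1.6 mg/L (concentration scales inversely with clearance).

1.6 mg/L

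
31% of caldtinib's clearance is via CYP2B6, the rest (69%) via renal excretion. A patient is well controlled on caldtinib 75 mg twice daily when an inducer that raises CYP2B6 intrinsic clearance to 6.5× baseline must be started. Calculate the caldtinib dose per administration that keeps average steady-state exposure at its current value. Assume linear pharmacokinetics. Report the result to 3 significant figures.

203 mg

The CYP2B6 pathway (31% of clearance) is boosted to 6.5× activity: 0.31 × 6.5 = 2.015.
The remaining 69% of clearance is unaffected.
Relative clearance = 2.015 + 0.69 = 2.705.
Css,avg = (dose rate)/CL, so holding Css fixed requires dose ∝ CL: 75 × 2.705 = 203 mg.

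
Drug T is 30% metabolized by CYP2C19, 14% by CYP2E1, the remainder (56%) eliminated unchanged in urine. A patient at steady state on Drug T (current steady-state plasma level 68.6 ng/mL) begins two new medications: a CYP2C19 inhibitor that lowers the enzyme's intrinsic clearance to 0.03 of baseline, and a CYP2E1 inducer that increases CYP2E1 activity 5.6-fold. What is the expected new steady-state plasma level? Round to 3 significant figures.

The CYP2C19 pathway (30% of clearance) is reduced to 0.03× activity: 0.3 × 0.03 = 0.009.
The CYP2E1 pathway (14% of clearance) is boosted to 5.6× activity: 0.14 × 5.6 = 0.784.
The remaining 56% of clearance is unaffected.
Relative clearance = 0.009 + 0.784 + 0.56 = 1.353.
New steady-state plasma level = 68.6 / 1.353 = 50.7 ng/mL (concentration scales inversely with clearance).

50.7 ng/mL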